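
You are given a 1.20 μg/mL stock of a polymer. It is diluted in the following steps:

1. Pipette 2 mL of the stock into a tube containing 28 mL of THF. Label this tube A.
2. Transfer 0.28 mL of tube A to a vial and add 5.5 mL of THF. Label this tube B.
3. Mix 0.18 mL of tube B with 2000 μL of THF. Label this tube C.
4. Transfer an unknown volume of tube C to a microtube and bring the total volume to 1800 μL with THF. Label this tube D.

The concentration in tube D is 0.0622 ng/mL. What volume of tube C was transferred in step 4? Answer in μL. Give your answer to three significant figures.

Step 1: 2 mL + 28 mL = 30 mL total → factor 30/2 = 15
Step 2: 0.28 mL + 5.5 mL = 5.78 mL total → factor 5.78/0.28 = 20.643
Step 3: 0.18 mL + 2000 μL = 2.18 mL total → factor 2.18/0.18 = 12.111
Step 4: v brought to 1800 μL → factor = 1800 μL/v
Product of known-step factors = 3750.1
Overall factor = 1.20 μg/mL / (0.0622 ng/mL) = 19293
Step-4 factor = 19293 / 3750.1 = 5.1445
v = 1800 μL / 5.1445 = 350 μL

350 μL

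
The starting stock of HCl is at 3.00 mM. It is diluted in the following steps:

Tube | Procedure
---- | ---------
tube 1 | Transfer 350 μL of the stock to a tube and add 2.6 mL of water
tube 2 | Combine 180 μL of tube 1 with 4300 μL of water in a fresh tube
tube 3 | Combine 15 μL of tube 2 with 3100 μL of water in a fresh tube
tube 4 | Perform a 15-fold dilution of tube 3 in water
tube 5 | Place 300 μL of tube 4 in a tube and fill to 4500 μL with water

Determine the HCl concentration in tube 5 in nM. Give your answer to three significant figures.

Step 1: 350 μL + 2.6 mL = 2950 μL total → factor 2950/350 = 8.4286
Step 2: 180 μL + 4300 μL = 4480 μL total → factor 4480/180 = 24.889
Step 3: 15 μL + 3100 μL = 3115 μL total → factor 3115/15 = 207.67
Step 4: 15-fold → factor 15
Step 5: 300 μL brought to 4500 μL → factor 4500/300 = 15
Overall dilution factor = 8.4286 × 24.889 × 207.67 × 15 × 15 = 9.8019 × 10^6
Final = 3.00 mM / 9.8019 × 10^6 = 3.061 × 10^-7 mM = 0.306 nM

0.306 nM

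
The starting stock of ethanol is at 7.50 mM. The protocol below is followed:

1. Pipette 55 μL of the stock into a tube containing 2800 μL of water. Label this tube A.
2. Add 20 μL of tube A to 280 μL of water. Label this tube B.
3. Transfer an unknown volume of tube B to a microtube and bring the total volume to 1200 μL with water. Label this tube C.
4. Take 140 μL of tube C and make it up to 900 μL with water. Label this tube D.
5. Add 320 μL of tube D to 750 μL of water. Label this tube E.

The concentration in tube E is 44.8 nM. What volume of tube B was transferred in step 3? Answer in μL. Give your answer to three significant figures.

Step 1: 55 μL + 2800 μL = 2855 μL total → factor 2855/55 = 51.909
Step 2: 20 μL + 280 μL = 300 μL total → factor 300/20 = 15
Step 3: v brought to 1200 μL → factor = 1200 μL/v
Step 4: 140 μL brought to 900 μL → factor 900/140 = 6.4286
Step 5: 320 μL + 750 μL = 1070 μL total → factor 1070/320 = 3.3438
Product of known-step factors = 16737
Overall factor = 7.50 mM / (44.8 nM) = 1.6741 × 10^5
Step-3 factor = 1.6741 × 10^5 / 16737 = 10.002
v = 1200 μL / 10.002 = 120 μL

120 μL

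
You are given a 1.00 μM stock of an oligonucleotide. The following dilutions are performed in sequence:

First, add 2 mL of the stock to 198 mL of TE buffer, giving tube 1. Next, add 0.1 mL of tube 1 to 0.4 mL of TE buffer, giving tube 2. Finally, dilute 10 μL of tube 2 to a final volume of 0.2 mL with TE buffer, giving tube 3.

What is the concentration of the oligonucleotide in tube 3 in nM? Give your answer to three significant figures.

Step 1: 2 mL + 198 mL = 200 mL total → factor 200/2 = 100
Step 2: 0.1 mL + 0.4 mL = 0.5 mL total → factor 0.5/0.1 = 5
Step 3: 10 μL brought to 0.2 mL → factor 200/10 = 20
Overall dilution factor = 100 × 5 × 20 = 10000
Final = 1.00 μM / 10000 = 0.0001000 μM = 0.100 nM

0.100 nM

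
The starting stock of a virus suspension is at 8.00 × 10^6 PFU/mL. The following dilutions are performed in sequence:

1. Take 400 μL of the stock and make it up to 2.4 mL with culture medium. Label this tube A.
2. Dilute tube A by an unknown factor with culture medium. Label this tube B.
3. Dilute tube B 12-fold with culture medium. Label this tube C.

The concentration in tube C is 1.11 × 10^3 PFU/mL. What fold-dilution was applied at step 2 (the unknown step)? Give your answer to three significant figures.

Step 1: 400 μL brought to 2.4 mL → factor 2400/400 = 6
Step 2: unknown factor x
Step 3: 12-fold → factor 12
Product of known-step factors = 72
Overall factor = 8.00 × 10^6 PFU/mL / (1.11 × 10^3 PFU/mL) = 7207.2
x = 7207.2 / 72 = 100

100-fold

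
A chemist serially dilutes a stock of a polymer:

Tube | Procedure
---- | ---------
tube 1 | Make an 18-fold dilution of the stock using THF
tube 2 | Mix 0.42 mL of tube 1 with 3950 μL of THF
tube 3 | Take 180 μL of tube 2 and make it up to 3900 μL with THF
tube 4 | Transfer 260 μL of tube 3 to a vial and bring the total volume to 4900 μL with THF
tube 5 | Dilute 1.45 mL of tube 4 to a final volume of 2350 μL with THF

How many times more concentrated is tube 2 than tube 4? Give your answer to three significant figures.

408

Step 1: 18-fold → factor 18
Step 2: 0.42 mL + 3950 μL = 4.37 mL total → factor 4.37/0.42 = 10.405
Step 3: 180 μL brought to 3900 μL → factor 3900/180 = 21.667
Step 4: 260 μL brought to 4900 μL → factor 4900/260 = 18.846
Dilution factor to tube 2 = 187.29; to tube 4 = 76475
[tube 2]/[tube 4] = (factor to tube 4)/(factor to tube 2) = 76475/187.29 = 408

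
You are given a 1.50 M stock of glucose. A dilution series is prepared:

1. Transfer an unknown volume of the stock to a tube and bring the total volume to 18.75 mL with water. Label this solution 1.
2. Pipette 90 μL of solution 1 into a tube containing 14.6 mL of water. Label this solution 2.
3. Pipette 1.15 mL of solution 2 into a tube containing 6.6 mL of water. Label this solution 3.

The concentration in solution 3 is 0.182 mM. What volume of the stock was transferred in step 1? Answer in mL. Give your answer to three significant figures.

Step 1: v brought to 18.75 mL → factor = 18.75 mL/v
Step 2: 90 μL + 14.6 mL = 14690 μL total → factor 14690/90 = 163.22
Step 3: 1.15 mL + 6.6 mL = 7.75 mL total → factor 7.75/1.15 = 6.7391
Product of known-step factors = 1100
Overall factor = 1.50 M / (0.182 mM) = 8241.8
Step-1 factor = 8241.8 / 1100 = 7.4927
v = 18.75 mL / 7.4927 = 2.50 mL

2.50 mL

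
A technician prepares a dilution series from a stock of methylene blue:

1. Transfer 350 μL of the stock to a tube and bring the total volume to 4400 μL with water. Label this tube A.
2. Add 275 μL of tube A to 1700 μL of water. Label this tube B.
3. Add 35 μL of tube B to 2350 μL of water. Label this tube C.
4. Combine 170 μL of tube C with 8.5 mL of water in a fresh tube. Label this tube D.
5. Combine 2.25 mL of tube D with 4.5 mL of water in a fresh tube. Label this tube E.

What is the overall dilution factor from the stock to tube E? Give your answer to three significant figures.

9.41 × 10^5

Step 1: 350 μL brought to 4400 μL → factor 4400/350 = 12.571
Step 2: 275 μL + 1700 μL = 1975 μL total → factor 1975/275 = 7.1818
Step 3: 35 μL + 2350 μL = 2385 μL total → factor 2385/35 = 68.143
Step 4: 170 μL + 8.5 mL = 8670 μL total → factor 8670/170 = 51
Step 5: 2.25 mL + 4.5 mL = 6.75 mL total → factor 6.75/2.25 = 3
Overall dilution factor = 12.571 × 7.1818 × 68.143 × 51 × 3 = 9.4131 × 10^5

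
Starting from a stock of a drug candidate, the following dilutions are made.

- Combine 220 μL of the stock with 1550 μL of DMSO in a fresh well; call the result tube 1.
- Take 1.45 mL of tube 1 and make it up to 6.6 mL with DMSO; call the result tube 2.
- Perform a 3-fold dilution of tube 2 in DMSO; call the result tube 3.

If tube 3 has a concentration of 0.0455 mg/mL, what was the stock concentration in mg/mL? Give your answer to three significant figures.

Step 1: 220 μL + 1550 μL = 1770 μL total → factor 1770/220 = 8.0455
Step 2: 1.45 mL brought to 6.6 mL → factor 6.6/1.45 = 4.5517
Step 3: 3-fold → factor 3
Overall dilution factor = 8.0455 × 4.5517 × 3 = 109.86
Stock = 0.0455 mg/mL × 109.86 = 5.00 mg/mL

5.00 mg/mL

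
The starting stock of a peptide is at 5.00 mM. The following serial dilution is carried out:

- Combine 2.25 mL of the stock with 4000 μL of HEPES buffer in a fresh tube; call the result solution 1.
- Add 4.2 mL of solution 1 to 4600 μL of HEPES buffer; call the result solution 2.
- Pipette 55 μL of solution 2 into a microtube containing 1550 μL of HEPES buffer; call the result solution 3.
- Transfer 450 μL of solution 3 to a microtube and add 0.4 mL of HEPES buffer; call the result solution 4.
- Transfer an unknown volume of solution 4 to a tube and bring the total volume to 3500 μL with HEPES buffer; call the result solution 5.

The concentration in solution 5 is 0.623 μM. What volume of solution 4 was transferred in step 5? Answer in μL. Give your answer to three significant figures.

Step 1: 2.25 mL + 4000 μL = 6.25 mL total → factor 6.25/2.25 = 2.7778
Step 2: 4.2 mL + 4600 μL = 8.8 mL total → factor 8.8/4.2 = 2.0952
Step 3: 55 μL + 1550 μL = 1605 μL total → factor 1605/55 = 29.182
Step 4: 450 μL + 0.4 mL = 850 μL total → factor 850/450 = 1.8889
Step 5: v brought to 3500 μL → factor = 3500 μL/v
Product of known-step factors = 320.81
Overall factor = 5.00 mM / (0.623 μM) = 8025.7
Step-5 factor = 8025.7 / 320.81 = 25.017
v = 3500 μL / 25.017 = 140 μL

140 μL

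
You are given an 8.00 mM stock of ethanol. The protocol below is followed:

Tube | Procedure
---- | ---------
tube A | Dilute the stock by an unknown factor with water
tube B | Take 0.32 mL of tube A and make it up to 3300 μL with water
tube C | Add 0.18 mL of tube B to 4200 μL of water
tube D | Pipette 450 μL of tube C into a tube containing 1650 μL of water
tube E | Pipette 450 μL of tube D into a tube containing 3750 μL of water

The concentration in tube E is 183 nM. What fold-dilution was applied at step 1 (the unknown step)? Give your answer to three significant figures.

Step 1: unknown factor x
Step 2: 0.32 mL brought to 3300 μL → factor 3.3/0.32 = 10.312
Step 3: 0.18 mL + 4200 μL = 4.38 mL total → factor 4.38/0.18 = 24.333
Step 4: 450 μL + 1650 μL = 2100 μL total → factor 2100/450 = 4.6667
Step 5: 450 μL + 3750 μL = 4200 μL total → factor 4200/450 = 9.3333
Product of known-step factors = 10930
Overall factor = 8.00 mM / (183 nM) = 43716
x = 43716 / 10930 = 4.00

4.00-fold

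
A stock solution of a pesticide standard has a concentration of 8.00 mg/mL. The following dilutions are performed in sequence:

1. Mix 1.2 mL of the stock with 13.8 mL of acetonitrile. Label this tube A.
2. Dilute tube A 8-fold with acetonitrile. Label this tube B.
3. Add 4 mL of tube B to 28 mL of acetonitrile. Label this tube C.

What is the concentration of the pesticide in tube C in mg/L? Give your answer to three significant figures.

Step 1: 1.2 mL + 13.8 mL = 15 mL total → factor 15/1.2 = 12.5
Step 2: 8-fold → factor 8
Step 3: 4 mL + 28 mL = 32 mL total → factor 32/4 = 8
Overall dilution factor = 12.5 × 8 × 8 = 800
Final = 8.00 mg/mL / 800 = 0.01000 mg/mL = 10.0 mg/L

10.0 mg/L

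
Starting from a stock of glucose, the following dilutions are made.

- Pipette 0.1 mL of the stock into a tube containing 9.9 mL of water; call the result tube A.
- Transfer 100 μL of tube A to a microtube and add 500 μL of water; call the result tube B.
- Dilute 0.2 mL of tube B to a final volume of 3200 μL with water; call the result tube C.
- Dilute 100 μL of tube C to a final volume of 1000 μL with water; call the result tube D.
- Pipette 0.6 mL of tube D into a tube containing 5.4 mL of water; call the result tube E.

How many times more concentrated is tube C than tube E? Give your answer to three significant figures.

100

Step 1: 0.1 mL + 9.9 mL = 10 mL total → factor 10/0.1 = 100
Step 2: 100 μL + 500 μL = 600 μL total → factor 600/100 = 6
Step 3: 0.2 mL brought to 3200 μL → factor 3.2/0.2 = 16
Step 4: 100 μL brought to 1000 μL → factor 1000/100 = 10
Step 5: 0.6 mL + 5.4 mL = 6 mL total → factor 6/0.6 = 10
Dilution factor to tube C = 9600; to tube E = 9.6 × 10^5
[tube C]/[tube E] = (factor to tube E)/(factor to tube C) = 9.6 × 10^5/9600 = 100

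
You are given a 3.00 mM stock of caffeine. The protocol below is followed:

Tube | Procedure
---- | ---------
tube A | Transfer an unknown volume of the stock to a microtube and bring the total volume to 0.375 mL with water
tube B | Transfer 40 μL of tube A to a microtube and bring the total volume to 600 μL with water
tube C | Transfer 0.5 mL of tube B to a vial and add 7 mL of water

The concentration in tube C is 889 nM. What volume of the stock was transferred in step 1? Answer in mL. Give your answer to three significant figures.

0.0250 mL

Step 1: v brought to 0.375 mL → factor = 0.375 mL/v
Step 2: 40 μL brought to 600 μL → factor 600/40 = 15
Step 3: 0.5 mL + 7 mL = 7.5 mL total → factor 7.5/0.5 = 15
Product of known-step factors = 225
Overall factor = 3.00 mM / (889 nM) = 3374.6
Step-1 factor = 3374.6 / 225 = 14.998
v = 0.375 mL / 14.998 = 0.0250 mL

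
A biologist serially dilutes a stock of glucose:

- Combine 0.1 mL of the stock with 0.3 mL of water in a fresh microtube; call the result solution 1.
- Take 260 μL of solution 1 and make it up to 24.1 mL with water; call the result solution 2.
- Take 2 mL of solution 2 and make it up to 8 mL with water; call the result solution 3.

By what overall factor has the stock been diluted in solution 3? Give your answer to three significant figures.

1.48 × 10^3

Step 1: 0.1 mL + 0.3 mL = 0.4 mL total → factor 0.4/0.1 = 4
Step 2: 260 μL brought to 24.1 mL → factor 24100/260 = 92.692
Step 3: 2 mL brought to 8 mL → factor 8/2 = 4
Overall dilution factor = 4 × 92.692 × 4 = 1483.1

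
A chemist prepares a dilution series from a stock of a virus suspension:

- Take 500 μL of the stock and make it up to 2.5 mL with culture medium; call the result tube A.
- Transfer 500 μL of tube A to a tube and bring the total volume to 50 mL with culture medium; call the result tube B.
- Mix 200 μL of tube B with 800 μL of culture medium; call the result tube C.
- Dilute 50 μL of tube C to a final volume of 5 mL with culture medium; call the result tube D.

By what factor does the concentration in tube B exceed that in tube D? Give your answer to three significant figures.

Step 1: 500 μL brought to 2.5 mL → factor 2500/500 = 5
Step 2: 500 μL brought to 50 mL → factor 50000/500 = 100
Step 3: 200 μL + 800 μL = 1000 μL total → factor 1000/200 = 5
Step 4: 50 μL brought to 5 mL → factor 5000/50 = 100
Dilution factor to tube B = 500; to tube D = 2.5 × 10^5
[tube B]/[tube D] = (factor to tube D)/(factor to tube B) = 2.5 × 10^5/500 = 500

500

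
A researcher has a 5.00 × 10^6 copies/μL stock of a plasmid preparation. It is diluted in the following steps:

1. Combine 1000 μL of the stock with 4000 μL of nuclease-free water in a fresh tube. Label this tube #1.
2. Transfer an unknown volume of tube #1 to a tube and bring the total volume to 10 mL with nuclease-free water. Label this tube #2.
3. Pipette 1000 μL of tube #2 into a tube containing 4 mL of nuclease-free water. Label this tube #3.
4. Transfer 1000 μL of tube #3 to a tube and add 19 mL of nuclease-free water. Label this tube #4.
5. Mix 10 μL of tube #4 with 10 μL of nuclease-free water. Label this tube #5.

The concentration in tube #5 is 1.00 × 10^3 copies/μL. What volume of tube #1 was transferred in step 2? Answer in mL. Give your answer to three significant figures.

2.00 mL

Step 1: 1000 μL + 4000 μL = 5000 μL total → factor 5000/1000 = 5
Step 2: v brought to 10 mL → factor = 10 mL/v
Step 3: 1000 μL + 4 mL = 5000 μL total → factor 5000/1000 = 5
Step 4: 1000 μL + 19 mL = 20000 μL total → factor 20000/1000 = 20
Step 5: 10 μL + 10 μL = 20 μL total → factor 20/10 = 2
Product of known-step factors = 1000
Overall factor = 5.00 × 10^6 copies/μL / (1.00 × 10^3 copies/μL) = 5000
Step-2 factor = 5000 / 1000 = 5
v = 10 mL / 5 = 2.00 mL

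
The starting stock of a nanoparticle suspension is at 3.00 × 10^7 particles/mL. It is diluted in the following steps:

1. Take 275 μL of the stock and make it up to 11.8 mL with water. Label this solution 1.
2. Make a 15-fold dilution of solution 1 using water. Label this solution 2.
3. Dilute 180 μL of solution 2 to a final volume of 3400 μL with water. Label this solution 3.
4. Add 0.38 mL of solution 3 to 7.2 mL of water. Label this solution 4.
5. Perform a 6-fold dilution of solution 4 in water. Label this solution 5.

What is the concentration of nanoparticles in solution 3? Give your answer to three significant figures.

2.47 × 10^3 particles/mL

Step 1: 275 μL brought to 11.8 mL → factor 11800/275 = 42.909
Step 2: 15-fold → factor 15
Step 3: 180 μL brought to 3400 μL → factor 3400/180 = 18.889
Dilution factor through solution 3 = 42.909 × 15 × 18.889 = 12158
[solution 3] = 3.00 × 10^7 particles/mL / 12158 = 2.47 × 10^3 particles/mL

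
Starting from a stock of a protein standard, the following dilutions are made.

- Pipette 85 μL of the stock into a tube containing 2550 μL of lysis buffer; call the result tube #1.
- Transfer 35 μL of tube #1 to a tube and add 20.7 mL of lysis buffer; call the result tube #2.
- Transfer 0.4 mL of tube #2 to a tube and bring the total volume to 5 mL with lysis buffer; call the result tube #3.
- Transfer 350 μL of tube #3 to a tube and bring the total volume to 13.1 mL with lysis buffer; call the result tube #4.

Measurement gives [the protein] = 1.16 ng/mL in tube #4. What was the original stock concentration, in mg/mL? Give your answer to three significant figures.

Step 1: 85 μL + 2550 μL = 2635 μL total → factor 2635/85 = 31
Step 2: 35 μL + 20.7 mL = 20735 μL total → factor 20735/35 = 592.43
Step 3: 0.4 mL brought to 5 mL → factor 5/0.4 = 12.5
Step 4: 350 μL brought to 13.1 mL → factor 13100/350 = 37.429
Overall dilution factor = 31 × 592.43 × 12.5 × 37.429 = 8.5923 × 10^6
Stock = 1.16 ng/mL × 8.5923 × 10^6 = 9.967 × 10^6 ng/mL = 9.97 mg/mL

9.97 mg/mL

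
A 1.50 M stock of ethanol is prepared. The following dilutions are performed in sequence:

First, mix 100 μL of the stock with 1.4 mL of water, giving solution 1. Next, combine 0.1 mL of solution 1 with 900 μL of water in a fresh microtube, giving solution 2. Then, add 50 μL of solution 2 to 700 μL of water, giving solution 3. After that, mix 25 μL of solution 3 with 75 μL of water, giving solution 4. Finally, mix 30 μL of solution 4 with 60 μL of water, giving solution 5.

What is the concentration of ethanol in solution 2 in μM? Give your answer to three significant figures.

1.00 × 10^4 μM

Step 1: 100 μL + 1.4 mL = 1500 μL total → factor 1500/100 = 15
Step 2: 0.1 mL + 900 μL = 1 mL total → factor 1/0.1 = 10
Dilution factor through solution 2 = 15 × 10 = 150
[solution 2] = 1.50 M / 150 = 0.01000 M = 1.00 × 10^4 μM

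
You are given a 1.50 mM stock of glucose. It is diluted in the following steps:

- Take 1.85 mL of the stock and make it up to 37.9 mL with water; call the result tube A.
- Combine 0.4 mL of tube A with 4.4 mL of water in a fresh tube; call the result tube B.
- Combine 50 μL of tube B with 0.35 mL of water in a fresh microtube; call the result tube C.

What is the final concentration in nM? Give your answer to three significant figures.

763 nM

Step 1: 1.85 mL brought to 37.9 mL → factor 37.9/1.85 = 20.486
Step 2: 0.4 mL + 4.4 mL = 4.8 mL total → factor 4.8/0.4 = 12
Step 3: 50 μL + 0.35 mL = 400 μL total → factor 400/50 = 8
Overall dilution factor = 20.486 × 12 × 8 = 1966.7
Final = 1.50 mM / 1966.7 = 0.0007627 mM = 763 nM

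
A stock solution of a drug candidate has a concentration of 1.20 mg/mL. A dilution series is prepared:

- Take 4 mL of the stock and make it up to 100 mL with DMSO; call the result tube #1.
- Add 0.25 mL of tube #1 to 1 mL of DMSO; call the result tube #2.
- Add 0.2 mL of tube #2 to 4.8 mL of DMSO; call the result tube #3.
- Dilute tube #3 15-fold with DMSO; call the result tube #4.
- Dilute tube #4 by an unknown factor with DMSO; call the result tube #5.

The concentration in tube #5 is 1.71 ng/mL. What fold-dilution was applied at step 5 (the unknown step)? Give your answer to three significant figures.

15.0-fold

Step 1: 4 mL brought to 100 mL → factor 100/4 = 25
Step 2: 0.25 mL + 1 mL = 1.25 mL total → factor 1.25/0.25 = 5
Step 3: 0.2 mL + 4.8 mL = 5 mL total → factor 5/0.2 = 25
Step 4: 15-fold → factor 15
Step 5: unknown factor x
Product of known-step factors = 46875
Overall factor = 1.20 mg/mL / (1.71 ng/mL) = 7.0175 × 10^5
x = 7.0175 × 10^5 / 46875 = 15.0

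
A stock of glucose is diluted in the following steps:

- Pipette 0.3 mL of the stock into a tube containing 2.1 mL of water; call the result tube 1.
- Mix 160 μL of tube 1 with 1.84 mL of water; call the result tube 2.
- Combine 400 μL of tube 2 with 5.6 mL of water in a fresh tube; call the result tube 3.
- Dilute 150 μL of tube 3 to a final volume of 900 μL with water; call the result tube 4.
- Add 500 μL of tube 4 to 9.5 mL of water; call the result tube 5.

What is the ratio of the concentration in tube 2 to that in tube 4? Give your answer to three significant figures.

Step 1: 0.3 mL + 2.1 mL = 2.4 mL total → factor 2.4/0.3 = 8
Step 2: 160 μL + 1.84 mL = 2000 μL total → factor 2000/160 = 12.5
Step 3: 400 μL + 5.6 mL = 6000 μL total → factor 6000/400 = 15
Step 4: 150 μL brought to 900 μL → factor 900/150 = 6
Dilution factor to tube 2 = 100; to tube 4 = 9000
[tube 2]/[tube 4] = (factor to tube 4)/(factor to tube 2) = 9000/100 = 90.0

90.0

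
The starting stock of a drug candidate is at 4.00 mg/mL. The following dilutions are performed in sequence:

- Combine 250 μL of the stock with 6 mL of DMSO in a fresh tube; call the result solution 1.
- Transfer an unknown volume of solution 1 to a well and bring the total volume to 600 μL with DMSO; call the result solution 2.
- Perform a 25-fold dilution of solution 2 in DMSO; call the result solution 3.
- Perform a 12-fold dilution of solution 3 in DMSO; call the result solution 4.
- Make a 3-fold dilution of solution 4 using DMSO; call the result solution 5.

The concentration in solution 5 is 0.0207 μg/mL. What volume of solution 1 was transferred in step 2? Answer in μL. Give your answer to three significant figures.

Step 1: 250 μL + 6 mL = 6250 μL total → factor 6250/250 = 25
Step 2: v brought to 600 μL → factor = 600 μL/v
Step 3: 25-fold → factor 25
Step 4: 12-fold → factor 12
Step 5: 3-fold → factor 3
Product of known-step factors = 22500
Overall factor = 4.00 mg/mL / (0.0207 μg/mL) = 1.9324 × 10^5
Step-2 factor = 1.9324 × 10^5 / 22500 = 8.5883
v = 600 μL / 8.5883 = 69.9 μL

69.9 μL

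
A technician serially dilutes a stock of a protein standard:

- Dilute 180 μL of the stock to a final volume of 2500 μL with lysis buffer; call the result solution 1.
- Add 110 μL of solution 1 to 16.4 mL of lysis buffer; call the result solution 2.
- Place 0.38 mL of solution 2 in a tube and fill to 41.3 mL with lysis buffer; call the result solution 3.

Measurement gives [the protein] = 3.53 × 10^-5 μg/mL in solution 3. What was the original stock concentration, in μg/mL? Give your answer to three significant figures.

8.00 μg/mL

Step 1: 180 μL brought to 2500 μL → factor 2500/180 = 13.889
Step 2: 110 μL + 16.4 mL = 16510 μL total → factor 16510/110 = 150.09
Step 3: 0.38 mL brought to 41.3 mL → factor 41.3/0.38 = 108.68
Overall dilution factor = 13.889 × 150.09 × 108.68 = 2.2656 × 10^5
Stock = 3.53 × 10^-5 μg/mL × 2.2656 × 10^5 = 8.00 μg/mL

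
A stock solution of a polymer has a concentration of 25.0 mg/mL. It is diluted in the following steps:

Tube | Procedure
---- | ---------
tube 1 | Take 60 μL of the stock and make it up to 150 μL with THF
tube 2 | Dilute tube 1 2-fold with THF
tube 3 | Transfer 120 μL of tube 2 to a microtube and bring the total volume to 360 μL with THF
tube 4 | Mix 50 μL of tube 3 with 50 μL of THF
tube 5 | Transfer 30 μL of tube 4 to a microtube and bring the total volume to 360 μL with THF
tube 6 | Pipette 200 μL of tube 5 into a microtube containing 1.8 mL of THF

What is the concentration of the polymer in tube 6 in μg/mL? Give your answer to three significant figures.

6.94 μg/mL

Step 1: 60 μL brought to 150 μL → factor 150/60 = 2.5
Step 2: 2-fold → factor 2
Step 3: 120 μL brought to 360 μL → factor 360/120 = 3
Step 4: 50 μL + 50 μL = 100 μL total → factor 100/50 = 2
Step 5: 30 μL brought to 360 μL → factor 360/30 = 12
Step 6: 200 μL + 1.8 mL = 2000 μL total → factor 2000/200 = 10
Overall dilution factor = 2.5 × 2 × 3 × 2 × 12 × 10 = 3600
Final = 25.0 mg/mL / 3600 = 0.006944 mg/mL = 6.94 μg/mL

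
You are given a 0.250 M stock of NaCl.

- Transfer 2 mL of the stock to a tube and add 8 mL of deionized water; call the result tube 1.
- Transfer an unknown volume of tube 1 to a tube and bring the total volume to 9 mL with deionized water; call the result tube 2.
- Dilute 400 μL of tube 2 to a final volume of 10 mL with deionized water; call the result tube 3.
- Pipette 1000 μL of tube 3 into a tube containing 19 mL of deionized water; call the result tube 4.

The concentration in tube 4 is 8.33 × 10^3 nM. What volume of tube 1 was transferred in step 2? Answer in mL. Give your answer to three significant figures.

0.750 mL

Step 1: 2 mL + 8 mL = 10 mL total → factor 10/2 = 5
Step 2: v brought to 9 mL → factor = 9 mL/v
Step 3: 400 μL brought to 10 mL → factor 10000/400 = 25
Step 4: 1000 μL + 19 mL = 20000 μL total → factor 20000/1000 = 20
Product of known-step factors = 2500
Overall factor = 0.250 M / (8.33 × 10^3 nM) = 30012
Step-2 factor = 30012 / 2500 = 12.005
v = 9 mL / 12.005 = 0.750 mL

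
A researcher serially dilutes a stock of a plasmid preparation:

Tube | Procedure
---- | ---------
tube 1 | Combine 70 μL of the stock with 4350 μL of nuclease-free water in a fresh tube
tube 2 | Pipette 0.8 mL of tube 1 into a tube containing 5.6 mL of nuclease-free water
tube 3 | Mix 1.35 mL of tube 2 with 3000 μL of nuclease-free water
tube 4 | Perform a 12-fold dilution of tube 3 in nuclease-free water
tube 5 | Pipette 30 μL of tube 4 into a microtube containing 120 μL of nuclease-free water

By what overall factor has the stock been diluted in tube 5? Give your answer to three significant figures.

9.77 × 10^4

Step 1: 70 μL + 4350 μL = 4420 μL total → factor 4420/70 = 63.143
Step 2: 0.8 mL + 5.6 mL = 6.4 mL total → factor 6.4/0.8 = 8
Step 3: 1.35 mL + 3000 μL = 4.35 mL total → factor 4.35/1.35 = 3.2222
Step 4: 12-fold → factor 12
Step 5: 30 μL + 120 μL = 150 μL total → factor 150/30 = 5
Overall dilution factor = 63.143 × 8 × 3.2222 × 12 × 5 = 97661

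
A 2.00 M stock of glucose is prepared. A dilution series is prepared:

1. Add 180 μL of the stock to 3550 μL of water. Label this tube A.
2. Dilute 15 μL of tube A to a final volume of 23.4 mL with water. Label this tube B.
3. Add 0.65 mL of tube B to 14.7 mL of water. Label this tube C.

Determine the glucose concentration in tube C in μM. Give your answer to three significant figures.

2.62 μM

Step 1: 180 μL + 3550 μL = 3730 μL total → factor 3730/180 = 20.722
Step 2: 15 μL brought to 23.4 mL → factor 23400/15 = 1560
Step 3: 0.65 mL + 14.7 mL = 15.35 mL total → factor 15.35/0.65 = 23.615
Overall dilution factor = 20.722 × 1560 × 23.615 = 7.6341 × 10^5
Final = 2.00 M / 7.6341 × 10^5 = 2.620 × 10^-6 M = 2.62 μM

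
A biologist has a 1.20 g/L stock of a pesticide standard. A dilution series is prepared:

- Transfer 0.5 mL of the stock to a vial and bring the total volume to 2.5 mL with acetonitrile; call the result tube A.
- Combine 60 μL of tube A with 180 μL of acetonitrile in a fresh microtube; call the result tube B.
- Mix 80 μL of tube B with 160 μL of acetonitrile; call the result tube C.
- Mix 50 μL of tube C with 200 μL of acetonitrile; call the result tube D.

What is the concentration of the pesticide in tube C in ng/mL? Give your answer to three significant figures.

Step 1: 0.5 mL brought to 2.5 mL → factor 2.5/0.5 = 5
Step 2: 60 μL + 180 μL = 240 μL total → factor 240/60 = 4
Step 3: 80 μL + 160 μL = 240 μL total → factor 240/80 = 3
Dilution factor through tube C = 5 × 4 × 3 = 60
[tube C] = 1.20 g/L / 60 = 0.02000 g/L = 2.00 × 10^4 ng/mL

2.00 × 10^4 ng/mL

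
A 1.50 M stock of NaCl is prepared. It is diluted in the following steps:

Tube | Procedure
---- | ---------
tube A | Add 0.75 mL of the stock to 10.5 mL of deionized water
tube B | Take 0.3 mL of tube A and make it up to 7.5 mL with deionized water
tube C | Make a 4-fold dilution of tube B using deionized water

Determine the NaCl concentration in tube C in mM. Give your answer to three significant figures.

1.00 mM

Step 1: 0.75 mL + 10.5 mL = 11.25 mL total → factor 11.25/0.75 = 15
Step 2: 0.3 mL brought to 7.5 mL → factor 7.5/0.3 = 25
Step 3: 4-fold → factor 4
Overall dilution factor = 15 × 25 × 4 = 1500
Final = 1.50 M / 1500 = 0.001000 M = 1.00 mM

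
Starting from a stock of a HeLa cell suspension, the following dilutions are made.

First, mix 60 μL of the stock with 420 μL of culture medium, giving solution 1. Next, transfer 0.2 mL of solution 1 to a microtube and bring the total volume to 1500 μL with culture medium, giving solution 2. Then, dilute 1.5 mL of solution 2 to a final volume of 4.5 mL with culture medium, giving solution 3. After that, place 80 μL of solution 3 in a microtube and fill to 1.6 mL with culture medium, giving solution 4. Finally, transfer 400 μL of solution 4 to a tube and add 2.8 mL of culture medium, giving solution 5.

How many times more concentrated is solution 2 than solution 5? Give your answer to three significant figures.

Step 1: 60 μL + 420 μL = 480 μL total → factor 480/60 = 8
Step 2: 0.2 mL brought to 1500 μL → factor 1.5/0.2 = 7.5
Step 3: 1.5 mL brought to 4.5 mL → factor 4.5/1.5 = 3
Step 4: 80 μL brought to 1.6 mL → factor 1600/80 = 20
Step 5: 400 μL + 2.8 mL = 3200 μL total → factor 3200/400 = 8
Dilution factor to solution 2 = 60; to solution 5 = 28800
[solution 2]/[solution 5] = (factor to solution 5)/(factor to solution 2) = 28800/60 = 480

480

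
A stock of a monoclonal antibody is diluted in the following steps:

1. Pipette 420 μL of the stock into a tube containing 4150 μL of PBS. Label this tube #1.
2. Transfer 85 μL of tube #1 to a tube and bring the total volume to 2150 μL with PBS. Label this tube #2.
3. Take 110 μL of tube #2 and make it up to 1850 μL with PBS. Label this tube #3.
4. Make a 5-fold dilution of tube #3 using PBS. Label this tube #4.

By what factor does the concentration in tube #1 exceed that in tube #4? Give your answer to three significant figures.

2.13 × 10^3

Step 1: 420 μL + 4150 μL = 4570 μL total → factor 4570/420 = 10.881
Step 2: 85 μL brought to 2150 μL → factor 2150/85 = 25.294
Step 3: 110 μL brought to 1850 μL → factor 1850/110 = 16.818
Step 4: 5-fold → factor 5
Dilution factor to tube #1 = 10.881; to tube #4 = 23144
[tube #1]/[tube #4] = (factor to tube #4)/(factor to tube #1) = 23144/10.881 = 2.13 × 10^3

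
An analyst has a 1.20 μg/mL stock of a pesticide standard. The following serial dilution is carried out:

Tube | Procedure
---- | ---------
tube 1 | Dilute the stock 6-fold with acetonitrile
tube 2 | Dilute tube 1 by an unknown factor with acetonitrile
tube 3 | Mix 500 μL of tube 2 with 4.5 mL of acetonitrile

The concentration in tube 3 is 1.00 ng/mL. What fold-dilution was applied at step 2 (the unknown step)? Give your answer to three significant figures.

20.0-fold

Step 1: 6-fold → factor 6
Step 2: unknown factor x
Step 3: 500 μL + 4.5 mL = 5000 μL total → factor 5000/500 = 10
Product of known-step factors = 60
Overall factor = 1.20 μg/mL / (1.00 ng/mL) = 1200
x = 1200 / 60 = 20.0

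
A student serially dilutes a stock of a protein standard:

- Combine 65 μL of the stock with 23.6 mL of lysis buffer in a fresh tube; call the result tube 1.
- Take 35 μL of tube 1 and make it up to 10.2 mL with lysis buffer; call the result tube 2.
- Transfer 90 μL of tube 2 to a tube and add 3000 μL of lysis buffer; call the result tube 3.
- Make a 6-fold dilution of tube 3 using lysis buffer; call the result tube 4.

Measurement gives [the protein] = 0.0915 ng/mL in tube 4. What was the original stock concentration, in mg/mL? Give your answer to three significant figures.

Step 1: 65 μL + 23.6 mL = 23665 μL total → factor 23665/65 = 364.08
Step 2: 35 μL brought to 10.2 mL → factor 10200/35 = 291.43
Step 3: 90 μL + 3000 μL = 3090 μL total → factor 3090/90 = 34.333
Step 4: 6-fold → factor 6
Overall dilution factor = 364.08 × 291.43 × 34.333 × 6 = 2.1857 × 10^7
Stock = 0.0915 ng/mL × 2.1857 × 10^7 = 2.000 × 10^6 ng/mL = 2.00 mg/mL

2.00 mg/mL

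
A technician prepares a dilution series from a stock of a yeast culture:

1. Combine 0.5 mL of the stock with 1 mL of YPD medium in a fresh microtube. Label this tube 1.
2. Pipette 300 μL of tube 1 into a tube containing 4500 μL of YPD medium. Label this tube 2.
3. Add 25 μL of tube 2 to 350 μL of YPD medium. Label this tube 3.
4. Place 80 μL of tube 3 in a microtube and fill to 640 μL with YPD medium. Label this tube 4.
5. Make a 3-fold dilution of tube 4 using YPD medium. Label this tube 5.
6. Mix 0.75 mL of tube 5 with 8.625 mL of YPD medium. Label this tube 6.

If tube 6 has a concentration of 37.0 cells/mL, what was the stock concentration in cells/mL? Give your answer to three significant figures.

Step 1: 0.5 mL + 1 mL = 1.5 mL total → factor 1.5/0.5 = 3
Step 2: 300 μL + 4500 μL = 4800 μL total → factor 4800/300 = 16
Step 3: 25 μL + 350 μL = 375 μL total → factor 375/25 = 15
Step 4: 80 μL brought to 640 μL → factor 640/80 = 8
Step 5: 3-fold → factor 3
Step 6: 0.75 mL + 8.625 mL = 9.375 mL total → factor 9.375/0.75 = 12.5
Overall dilution factor = 3 × 16 × 15 × 8 × 3 × 12.5 = 2.16 × 10^5
Stock = 37.0 cells/mL × 2.16 × 10^5 = 7.99 × 10^6 cells/mL

7.99 × 10^6 cells/mL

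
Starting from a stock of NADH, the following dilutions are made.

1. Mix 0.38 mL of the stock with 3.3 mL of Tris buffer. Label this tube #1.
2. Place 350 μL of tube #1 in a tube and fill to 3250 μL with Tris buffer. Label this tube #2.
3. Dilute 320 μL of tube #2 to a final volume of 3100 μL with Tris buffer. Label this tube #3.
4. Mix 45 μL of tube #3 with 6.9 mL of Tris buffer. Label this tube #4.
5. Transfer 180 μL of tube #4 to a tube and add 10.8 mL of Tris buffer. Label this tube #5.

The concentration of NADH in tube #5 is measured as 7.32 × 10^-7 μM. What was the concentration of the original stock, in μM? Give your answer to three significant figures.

6.00 μM

Step 1: 0.38 mL + 3.3 mL = 3.68 mL total → factor 3.68/0.38 = 9.6842
Step 2: 350 μL brought to 3250 μL → factor 3250/350 = 9.2857
Step 3: 320 μL brought to 3100 μL → factor 3100/320 = 9.6875
Step 4: 45 μL + 6.9 mL = 6945 μL total → factor 6945/45 = 154.33
Step 5: 180 μL + 10.8 mL = 10980 μL total → factor 10980/180 = 61
Overall dilution factor = 9.6842 × 9.2857 × 9.6875 × 154.33 × 61 = 8.2013 × 10^6
Stock = 7.32 × 10^-7 μM × 8.2013 × 10^6 = 6.00 μM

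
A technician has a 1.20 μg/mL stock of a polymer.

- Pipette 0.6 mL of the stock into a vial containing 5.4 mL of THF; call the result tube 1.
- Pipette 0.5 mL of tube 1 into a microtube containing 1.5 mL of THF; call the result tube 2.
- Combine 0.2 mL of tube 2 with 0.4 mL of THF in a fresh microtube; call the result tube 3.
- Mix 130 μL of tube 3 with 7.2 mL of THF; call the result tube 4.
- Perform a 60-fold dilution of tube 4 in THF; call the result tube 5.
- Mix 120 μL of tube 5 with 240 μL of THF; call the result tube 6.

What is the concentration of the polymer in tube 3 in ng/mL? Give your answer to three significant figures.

Step 1: 0.6 mL + 5.4 mL = 6 mL total → factor 6/0.6 = 10
Step 2: 0.5 mL + 1.5 mL = 2 mL total → factor 2/0.5 = 4
Step 3: 0.2 mL + 0.4 mL = 0.6 mL total → factor 0.6/0.2 = 3
Dilution factor through tube 3 = 10 × 4 × 3 = 120
[tube 3] = 1.20 μg/mL / 120 = 0.01000 μg/mL = 10.0 ng/mL

10.0 ng/mL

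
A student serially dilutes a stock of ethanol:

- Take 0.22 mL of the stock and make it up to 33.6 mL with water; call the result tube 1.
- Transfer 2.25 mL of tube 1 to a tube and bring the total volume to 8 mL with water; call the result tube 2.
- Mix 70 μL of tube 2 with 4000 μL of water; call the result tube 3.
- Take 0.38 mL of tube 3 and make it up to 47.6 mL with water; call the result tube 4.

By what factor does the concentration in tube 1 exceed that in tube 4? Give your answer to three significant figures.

Step 1: 0.22 mL brought to 33.6 mL → factor 33.6/0.22 = 152.73
Step 2: 2.25 mL brought to 8 mL → factor 8/2.25 = 3.5556
Step 3: 70 μL + 4000 μL = 4070 μL total → factor 4070/70 = 58.143
Step 4: 0.38 mL brought to 47.6 mL → factor 47.6/0.38 = 125.26
Dilution factor to tube 1 = 152.73; to tube 4 = 3.955 × 10^6
[tube 1]/[tube 4] = (factor to tube 4)/(factor to tube 1) = 3.955 × 10^6/152.73 = 2.59 × 10^4

2.59 × 10^4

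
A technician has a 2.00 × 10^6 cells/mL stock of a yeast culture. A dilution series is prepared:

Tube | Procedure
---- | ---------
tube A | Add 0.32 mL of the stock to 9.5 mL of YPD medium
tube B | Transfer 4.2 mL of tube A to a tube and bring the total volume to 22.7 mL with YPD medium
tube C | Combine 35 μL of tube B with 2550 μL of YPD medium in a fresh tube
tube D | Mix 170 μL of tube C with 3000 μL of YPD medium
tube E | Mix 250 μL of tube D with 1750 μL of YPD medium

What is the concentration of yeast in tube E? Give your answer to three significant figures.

1.09 cells/mL

Step 1: 0.32 mL + 9.5 mL = 9.82 mL total → factor 9.82/0.32 = 30.688
Step 2: 4.2 mL brought to 22.7 mL → factor 22.7/4.2 = 5.4048
Step 3: 35 μL + 2550 μL = 2585 μL total → factor 2585/35 = 73.857
Step 4: 170 μL + 3000 μL = 3170 μL total → factor 3170/170 = 18.647
Step 5: 250 μL + 1750 μL = 2000 μL total → factor 2000/250 = 8
Overall dilution factor = 30.688 × 5.4048 × 73.857 × 18.647 × 8 = 1.8274 × 10^6
Final = 2.00 × 10^6 cells/mL / 1.8274 × 10^6 = 1.09 cells/mL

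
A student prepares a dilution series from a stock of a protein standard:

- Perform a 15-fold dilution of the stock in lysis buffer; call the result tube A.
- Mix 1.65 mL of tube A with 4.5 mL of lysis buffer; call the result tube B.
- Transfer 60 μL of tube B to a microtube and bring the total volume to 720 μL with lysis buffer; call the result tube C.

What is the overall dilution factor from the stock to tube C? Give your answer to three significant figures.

671

Step 1: 15-fold → factor 15
Step 2: 1.65 mL + 4.5 mL = 6.15 mL total → factor 6.15/1.65 = 3.7273
Step 3: 60 μL brought to 720 μL → factor 720/60 = 12
Overall dilution factor = 15 × 3.7273 × 12 = 670.91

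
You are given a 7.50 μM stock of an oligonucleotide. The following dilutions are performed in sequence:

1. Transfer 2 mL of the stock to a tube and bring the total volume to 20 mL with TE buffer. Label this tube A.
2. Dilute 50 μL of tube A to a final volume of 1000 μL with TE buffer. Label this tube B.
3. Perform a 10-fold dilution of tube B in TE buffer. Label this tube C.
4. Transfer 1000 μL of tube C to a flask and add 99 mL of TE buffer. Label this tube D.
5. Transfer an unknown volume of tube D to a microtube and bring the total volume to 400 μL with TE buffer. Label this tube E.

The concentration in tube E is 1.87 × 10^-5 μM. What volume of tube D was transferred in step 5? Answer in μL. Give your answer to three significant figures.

199 μL

Step 1: 2 mL brought to 20 mL → factor 20/2 = 10
Step 2: 50 μL brought to 1000 μL → factor 1000/50 = 20
Step 3: 10-fold → factor 10
Step 4: 1000 μL + 99 mL = 1 × 10^5 μL total → factor 1 × 10^5/1000 = 100
Step 5: v brought to 400 μL → factor = 400 μL/v
Product of known-step factors = 2 × 10^5
Overall factor = 7.50 μM / (1.87 × 10^-5 μM) = 4.0107 × 10^5
Step-5 factor = 4.0107 × 10^5 / 2 × 10^5 = 2.0053
v = 400 μL / 2.0053 = 199 μL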